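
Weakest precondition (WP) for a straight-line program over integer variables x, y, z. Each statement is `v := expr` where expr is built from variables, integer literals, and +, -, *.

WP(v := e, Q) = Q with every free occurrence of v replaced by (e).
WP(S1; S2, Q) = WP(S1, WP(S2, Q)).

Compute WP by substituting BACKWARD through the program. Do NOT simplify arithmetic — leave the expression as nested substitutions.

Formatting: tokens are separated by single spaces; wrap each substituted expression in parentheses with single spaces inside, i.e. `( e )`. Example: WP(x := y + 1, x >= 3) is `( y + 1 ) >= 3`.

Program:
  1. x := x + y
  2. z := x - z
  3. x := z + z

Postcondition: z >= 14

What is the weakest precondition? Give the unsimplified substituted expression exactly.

post: z >= 14
stmt 3: x := z + z  -- replace 0 occurrence(s) of x with (z + z)
  => z >= 14
stmt 2: z := x - z  -- replace 1 occurrence(s) of z with (x - z)
  => ( x - z ) >= 14
stmt 1: x := x + y  -- replace 1 occurrence(s) of x with (x + y)
  => ( ( x + y ) - z ) >= 14

Answer: ( ( x + y ) - z ) >= 14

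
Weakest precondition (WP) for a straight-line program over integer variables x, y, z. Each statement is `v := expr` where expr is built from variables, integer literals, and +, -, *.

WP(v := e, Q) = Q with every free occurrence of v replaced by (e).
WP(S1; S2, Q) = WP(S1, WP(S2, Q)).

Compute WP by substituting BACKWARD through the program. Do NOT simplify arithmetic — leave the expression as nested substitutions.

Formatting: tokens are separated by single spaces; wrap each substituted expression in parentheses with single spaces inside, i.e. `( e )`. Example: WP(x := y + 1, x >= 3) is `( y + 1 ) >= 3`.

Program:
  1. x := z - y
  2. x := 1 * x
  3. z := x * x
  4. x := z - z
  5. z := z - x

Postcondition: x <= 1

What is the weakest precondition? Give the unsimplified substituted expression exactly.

post: x <= 1
stmt 5: z := z - x  -- replace 0 occurrence(s) of z with (z - x)
  => x <= 1
stmt 4: x := z - z  -- replace 1 occurrence(s) of x with (z - z)
  => ( z - z ) <= 1
stmt 3: z := x * x  -- replace 2 occurrence(s) of z with (x * x)
  => ( ( x * x ) - ( x * x ) ) <= 1
stmt 2: x := 1 * x  -- replace 4 occurrence(s) of x with (1 * x)
  => ( ( ( 1 * x ) * ( 1 * x ) ) - ( ( 1 * x ) * ( 1 * x ) ) ) <= 1
stmt 1: x := z - y  -- replace 4 occurrence(s) of x with (z - y)
  => ( ( ( 1 * ( z - y ) ) * ( 1 * ( z - y ) ) ) - ( ( 1 * ( z - y ) ) * ( 1 * ( z - y ) ) ) ) <= 1

Answer: ( ( ( 1 * ( z - y ) ) * ( 1 * ( z - y ) ) ) - ( ( 1 * ( z - y ) ) * ( 1 * ( z - y ) ) ) ) <= 1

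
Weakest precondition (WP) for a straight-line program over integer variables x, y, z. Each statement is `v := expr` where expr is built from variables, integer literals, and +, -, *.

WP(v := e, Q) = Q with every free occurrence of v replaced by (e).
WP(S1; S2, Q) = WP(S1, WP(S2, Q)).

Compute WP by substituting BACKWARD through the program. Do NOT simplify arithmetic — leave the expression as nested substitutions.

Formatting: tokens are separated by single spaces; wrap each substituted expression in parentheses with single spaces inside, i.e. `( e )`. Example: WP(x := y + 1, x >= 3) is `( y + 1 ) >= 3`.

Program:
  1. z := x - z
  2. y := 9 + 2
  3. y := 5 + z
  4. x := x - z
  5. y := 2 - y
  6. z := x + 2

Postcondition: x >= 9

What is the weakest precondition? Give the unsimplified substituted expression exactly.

post: x >= 9
stmt 6: z := x + 2  -- replace 0 occurrence(s) of z with (x + 2)
  => x >= 9
stmt 5: y := 2 - y  -- replace 0 occurrence(s) of y with (2 - y)
  => x >= 9
stmt 4: x := x - z  -- replace 1 occurrence(s) of x with (x - z)
  => ( x - z ) >= 9
stmt 3: y := 5 + z  -- replace 0 occurrence(s) of y with (5 + z)
  => ( x - z ) >= 9
stmt 2: y := 9 + 2  -- replace 0 occurrence(s) of y with (9 + 2)
  => ( x - z ) >= 9
stmt 1: z := x - z  -- replace 1 occurrence(s) of z with (x - z)
  => ( x - ( x - z ) ) >= 9

Answer: ( x - ( x - z ) ) >= 9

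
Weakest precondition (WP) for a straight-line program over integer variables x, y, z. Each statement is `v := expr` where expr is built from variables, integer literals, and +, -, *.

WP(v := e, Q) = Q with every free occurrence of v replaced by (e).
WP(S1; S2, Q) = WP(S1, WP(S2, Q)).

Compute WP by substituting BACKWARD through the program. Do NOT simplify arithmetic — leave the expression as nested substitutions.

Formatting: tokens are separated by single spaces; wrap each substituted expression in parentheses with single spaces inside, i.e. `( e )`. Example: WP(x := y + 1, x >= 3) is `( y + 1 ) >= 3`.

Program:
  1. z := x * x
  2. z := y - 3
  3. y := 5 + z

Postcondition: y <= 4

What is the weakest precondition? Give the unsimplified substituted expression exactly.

Answer: ( 5 + ( y - 3 ) ) <= 4

Derivation:
post: y <= 4
stmt 3: y := 5 + z  -- replace 1 occurrence(s) of y with (5 + z)
  => ( 5 + z ) <= 4
stmt 2: z := y - 3  -- replace 1 occurrence(s) of z with (y - 3)
  => ( 5 + ( y - 3 ) ) <= 4
stmt 1: z := x * x  -- replace 0 occurrence(s) of z with (x * x)
  => ( 5 + ( y - 3 ) ) <= 4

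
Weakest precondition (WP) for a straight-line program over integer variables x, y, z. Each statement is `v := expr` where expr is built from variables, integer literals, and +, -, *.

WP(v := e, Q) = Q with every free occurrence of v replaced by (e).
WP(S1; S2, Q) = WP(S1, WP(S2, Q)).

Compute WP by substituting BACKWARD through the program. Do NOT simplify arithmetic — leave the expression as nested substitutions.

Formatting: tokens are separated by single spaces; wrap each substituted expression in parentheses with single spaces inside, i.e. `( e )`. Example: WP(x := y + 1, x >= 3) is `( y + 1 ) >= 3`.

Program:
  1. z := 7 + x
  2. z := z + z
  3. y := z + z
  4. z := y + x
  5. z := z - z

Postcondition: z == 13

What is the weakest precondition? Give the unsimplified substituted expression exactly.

Answer: ( ( ( ( ( 7 + x ) + ( 7 + x ) ) + ( ( 7 + x ) + ( 7 + x ) ) ) + x ) - ( ( ( ( 7 + x ) + ( 7 + x ) ) + ( ( 7 + x ) + ( 7 + x ) ) ) + x ) ) == 13

Derivation:
post: z == 13
stmt 5: z := z - z  -- replace 1 occurrence(s) of z with (z - z)
  => ( z - z ) == 13
stmt 4: z := y + x  -- replace 2 occurrence(s) of z with (y + x)
  => ( ( y + x ) - ( y + x ) ) == 13
stmt 3: y := z + z  -- replace 2 occurrence(s) of y with (z + z)
  => ( ( ( z + z ) + x ) - ( ( z + z ) + x ) ) == 13
stmt 2: z := z + z  -- replace 4 occurrence(s) of z with (z + z)
  => ( ( ( ( z + z ) + ( z + z ) ) + x ) - ( ( ( z + z ) + ( z + z ) ) + x ) ) == 13
stmt 1: z := 7 + x  -- replace 8 occurrence(s) of z with (7 + x)
  => ( ( ( ( ( 7 + x ) + ( 7 + x ) ) + ( ( 7 + x ) + ( 7 + x ) ) ) + x ) - ( ( ( ( 7 + x ) + ( 7 + x ) ) + ( ( 7 + x ) + ( 7 + x ) ) ) + x ) ) == 13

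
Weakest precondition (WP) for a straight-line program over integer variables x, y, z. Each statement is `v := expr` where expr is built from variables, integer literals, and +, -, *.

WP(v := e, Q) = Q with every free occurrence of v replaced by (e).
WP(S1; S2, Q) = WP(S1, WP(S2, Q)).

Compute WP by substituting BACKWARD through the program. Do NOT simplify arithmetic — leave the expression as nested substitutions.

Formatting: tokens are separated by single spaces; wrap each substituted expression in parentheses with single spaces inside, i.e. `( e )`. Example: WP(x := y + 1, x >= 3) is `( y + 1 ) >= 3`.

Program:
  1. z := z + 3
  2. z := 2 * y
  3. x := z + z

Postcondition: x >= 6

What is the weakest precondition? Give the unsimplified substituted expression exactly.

Answer: ( ( 2 * y ) + ( 2 * y ) ) >= 6

Derivation:
post: x >= 6
stmt 3: x := z + z  -- replace 1 occurrence(s) of x with (z + z)
  => ( z + z ) >= 6
stmt 2: z := 2 * y  -- replace 2 occurrence(s) of z with (2 * y)
  => ( ( 2 * y ) + ( 2 * y ) ) >= 6
stmt 1: z := z + 3  -- replace 0 occurrence(s) of z with (z + 3)
  => ( ( 2 * y ) + ( 2 * y ) ) >= 6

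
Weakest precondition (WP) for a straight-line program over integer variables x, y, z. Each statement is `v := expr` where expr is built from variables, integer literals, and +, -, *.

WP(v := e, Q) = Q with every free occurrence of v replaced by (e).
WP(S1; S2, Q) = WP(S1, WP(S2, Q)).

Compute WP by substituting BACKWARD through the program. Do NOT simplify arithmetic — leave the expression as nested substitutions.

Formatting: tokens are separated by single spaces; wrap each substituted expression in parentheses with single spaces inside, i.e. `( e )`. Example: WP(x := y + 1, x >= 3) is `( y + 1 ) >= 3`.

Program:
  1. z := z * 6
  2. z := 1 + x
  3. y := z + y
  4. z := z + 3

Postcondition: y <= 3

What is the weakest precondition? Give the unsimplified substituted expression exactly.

post: y <= 3
stmt 4: z := z + 3  -- replace 0 occurrence(s) of z with (z + 3)
  => y <= 3
stmt 3: y := z + y  -- replace 1 occurrence(s) of y with (z + y)
  => ( z + y ) <= 3
stmt 2: z := 1 + x  -- replace 1 occurrence(s) of z with (1 + x)
  => ( ( 1 + x ) + y ) <= 3
stmt 1: z := z * 6  -- replace 0 occurrence(s) of z with (z * 6)
  => ( ( 1 + x ) + y ) <= 3

Answer: ( ( 1 + x ) + y ) <= 3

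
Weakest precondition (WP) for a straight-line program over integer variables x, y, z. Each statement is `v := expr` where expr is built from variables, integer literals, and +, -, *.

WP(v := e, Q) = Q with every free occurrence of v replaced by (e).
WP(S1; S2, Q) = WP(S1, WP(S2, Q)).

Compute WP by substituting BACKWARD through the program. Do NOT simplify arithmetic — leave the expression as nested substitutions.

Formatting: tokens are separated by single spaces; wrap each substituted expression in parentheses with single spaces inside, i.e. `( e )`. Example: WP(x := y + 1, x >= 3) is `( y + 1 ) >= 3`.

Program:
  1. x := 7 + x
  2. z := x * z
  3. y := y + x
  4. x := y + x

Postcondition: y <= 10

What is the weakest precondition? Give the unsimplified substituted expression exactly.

Answer: ( y + ( 7 + x ) ) <= 10

Derivation:
post: y <= 10
stmt 4: x := y + x  -- replace 0 occurrence(s) of x with (y + x)
  => y <= 10
stmt 3: y := y + x  -- replace 1 occurrence(s) of y with (y + x)
  => ( y + x ) <= 10
stmt 2: z := x * z  -- replace 0 occurrence(s) of z with (x * z)
  => ( y + x ) <= 10
stmt 1: x := 7 + x  -- replace 1 occurrence(s) of x with (7 + x)
  => ( y + ( 7 + x ) ) <= 10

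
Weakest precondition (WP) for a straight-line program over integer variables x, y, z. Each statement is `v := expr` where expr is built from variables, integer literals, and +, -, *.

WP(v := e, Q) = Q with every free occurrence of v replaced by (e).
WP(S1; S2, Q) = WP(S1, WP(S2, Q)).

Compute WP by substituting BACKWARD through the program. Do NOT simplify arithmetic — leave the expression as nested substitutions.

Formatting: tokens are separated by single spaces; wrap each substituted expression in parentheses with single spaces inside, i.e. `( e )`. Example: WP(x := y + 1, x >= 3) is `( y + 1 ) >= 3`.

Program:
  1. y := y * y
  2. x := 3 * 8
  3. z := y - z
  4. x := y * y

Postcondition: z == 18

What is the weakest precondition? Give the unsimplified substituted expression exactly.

Answer: ( ( y * y ) - z ) == 18

Derivation:
post: z == 18
stmt 4: x := y * y  -- replace 0 occurrence(s) of x with (y * y)
  => z == 18
stmt 3: z := y - z  -- replace 1 occurrence(s) of z with (y - z)
  => ( y - z ) == 18
stmt 2: x := 3 * 8  -- replace 0 occurrence(s) of x with (3 * 8)
  => ( y - z ) == 18
stmt 1: y := y * y  -- replace 1 occurrence(s) of y with (y * y)
  => ( ( y * y ) - z ) == 18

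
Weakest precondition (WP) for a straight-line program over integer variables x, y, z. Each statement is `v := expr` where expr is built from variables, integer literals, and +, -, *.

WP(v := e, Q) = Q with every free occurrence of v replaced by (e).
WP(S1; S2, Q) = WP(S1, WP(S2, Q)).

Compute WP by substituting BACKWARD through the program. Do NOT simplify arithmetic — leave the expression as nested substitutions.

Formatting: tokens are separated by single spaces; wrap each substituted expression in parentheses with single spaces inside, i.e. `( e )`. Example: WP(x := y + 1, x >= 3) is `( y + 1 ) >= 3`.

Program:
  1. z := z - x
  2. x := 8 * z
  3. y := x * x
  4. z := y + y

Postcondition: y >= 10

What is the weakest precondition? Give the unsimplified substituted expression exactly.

Answer: ( ( 8 * ( z - x ) ) * ( 8 * ( z - x ) ) ) >= 10

Derivation:
post: y >= 10
stmt 4: z := y + y  -- replace 0 occurrence(s) of z with (y + y)
  => y >= 10
stmt 3: y := x * x  -- replace 1 occurrence(s) of y with (x * x)
  => ( x * x ) >= 10
stmt 2: x := 8 * z  -- replace 2 occurrence(s) of x with (8 * z)
  => ( ( 8 * z ) * ( 8 * z ) ) >= 10
stmt 1: z := z - x  -- replace 2 occurrence(s) of z with (z - x)
  => ( ( 8 * ( z - x ) ) * ( 8 * ( z - x ) ) ) >= 10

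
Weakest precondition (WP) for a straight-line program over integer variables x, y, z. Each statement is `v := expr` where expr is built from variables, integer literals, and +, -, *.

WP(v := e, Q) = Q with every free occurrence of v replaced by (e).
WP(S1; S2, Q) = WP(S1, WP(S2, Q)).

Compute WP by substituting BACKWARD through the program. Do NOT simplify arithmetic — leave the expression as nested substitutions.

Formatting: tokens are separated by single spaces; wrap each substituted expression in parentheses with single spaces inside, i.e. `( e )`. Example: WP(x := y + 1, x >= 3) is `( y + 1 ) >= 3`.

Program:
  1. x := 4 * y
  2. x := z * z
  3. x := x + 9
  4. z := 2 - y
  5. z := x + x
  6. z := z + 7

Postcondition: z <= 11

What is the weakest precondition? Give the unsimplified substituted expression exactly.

Answer: ( ( ( ( z * z ) + 9 ) + ( ( z * z ) + 9 ) ) + 7 ) <= 11

Derivation:
post: z <= 11
stmt 6: z := z + 7  -- replace 1 occurrence(s) of z with (z + 7)
  => ( z + 7 ) <= 11
stmt 5: z := x + x  -- replace 1 occurrence(s) of z with (x + x)
  => ( ( x + x ) + 7 ) <= 11
stmt 4: z := 2 - y  -- replace 0 occurrence(s) of z with (2 - y)
  => ( ( x + x ) + 7 ) <= 11
stmt 3: x := x + 9  -- replace 2 occurrence(s) of x with (x + 9)
  => ( ( ( x + 9 ) + ( x + 9 ) ) + 7 ) <= 11
stmt 2: x := z * z  -- replace 2 occurrence(s) of x with (z * z)
  => ( ( ( ( z * z ) + 9 ) + ( ( z * z ) + 9 ) ) + 7 ) <= 11
stmt 1: x := 4 * y  -- replace 0 occurrence(s) of x with (4 * y)
  => ( ( ( ( z * z ) + 9 ) + ( ( z * z ) + 9 ) ) + 7 ) <= 11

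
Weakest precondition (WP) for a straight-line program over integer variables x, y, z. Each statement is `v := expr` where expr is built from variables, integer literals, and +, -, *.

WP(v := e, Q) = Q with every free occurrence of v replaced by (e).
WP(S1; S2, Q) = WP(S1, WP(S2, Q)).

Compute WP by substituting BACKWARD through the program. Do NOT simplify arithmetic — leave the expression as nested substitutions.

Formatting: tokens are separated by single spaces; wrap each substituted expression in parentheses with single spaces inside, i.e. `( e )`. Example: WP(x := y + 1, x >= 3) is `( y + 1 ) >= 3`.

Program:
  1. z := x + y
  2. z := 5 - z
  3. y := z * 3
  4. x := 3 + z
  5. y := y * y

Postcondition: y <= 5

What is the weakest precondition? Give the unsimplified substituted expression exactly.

Answer: ( ( ( 5 - ( x + y ) ) * 3 ) * ( ( 5 - ( x + y ) ) * 3 ) ) <= 5

Derivation:
post: y <= 5
stmt 5: y := y * y  -- replace 1 occurrence(s) of y with (y * y)
  => ( y * y ) <= 5
stmt 4: x := 3 + z  -- replace 0 occurrence(s) of x with (3 + z)
  => ( y * y ) <= 5
stmt 3: y := z * 3  -- replace 2 occurrence(s) of y with (z * 3)
  => ( ( z * 3 ) * ( z * 3 ) ) <= 5
stmt 2: z := 5 - z  -- replace 2 occurrence(s) of z with (5 - z)
  => ( ( ( 5 - z ) * 3 ) * ( ( 5 - z ) * 3 ) ) <= 5
stmt 1: z := x + y  -- replace 2 occurrence(s) of z with (x + y)
  => ( ( ( 5 - ( x + y ) ) * 3 ) * ( ( 5 - ( x + y ) ) * 3 ) ) <= 5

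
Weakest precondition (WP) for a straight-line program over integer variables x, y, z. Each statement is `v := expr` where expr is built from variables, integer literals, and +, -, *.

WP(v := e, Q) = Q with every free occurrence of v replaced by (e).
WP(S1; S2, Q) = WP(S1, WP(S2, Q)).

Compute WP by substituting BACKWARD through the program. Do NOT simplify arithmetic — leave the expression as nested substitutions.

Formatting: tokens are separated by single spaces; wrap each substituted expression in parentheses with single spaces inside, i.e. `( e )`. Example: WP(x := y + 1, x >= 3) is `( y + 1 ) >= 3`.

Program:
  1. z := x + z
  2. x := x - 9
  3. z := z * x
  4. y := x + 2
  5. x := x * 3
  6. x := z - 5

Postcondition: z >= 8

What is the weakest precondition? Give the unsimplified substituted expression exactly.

Answer: ( ( x + z ) * ( x - 9 ) ) >= 8

Derivation:
post: z >= 8
stmt 6: x := z - 5  -- replace 0 occurrence(s) of x with (z - 5)
  => z >= 8
stmt 5: x := x * 3  -- replace 0 occurrence(s) of x with (x * 3)
  => z >= 8
stmt 4: y := x + 2  -- replace 0 occurrence(s) of y with (x + 2)
  => z >= 8
stmt 3: z := z * x  -- replace 1 occurrence(s) of z with (z * x)
  => ( z * x ) >= 8
stmt 2: x := x - 9  -- replace 1 occurrence(s) of x with (x - 9)
  => ( z * ( x - 9 ) ) >= 8
stmt 1: z := x + z  -- replace 1 occurrence(s) of z with (x + z)
  => ( ( x + z ) * ( x - 9 ) ) >= 8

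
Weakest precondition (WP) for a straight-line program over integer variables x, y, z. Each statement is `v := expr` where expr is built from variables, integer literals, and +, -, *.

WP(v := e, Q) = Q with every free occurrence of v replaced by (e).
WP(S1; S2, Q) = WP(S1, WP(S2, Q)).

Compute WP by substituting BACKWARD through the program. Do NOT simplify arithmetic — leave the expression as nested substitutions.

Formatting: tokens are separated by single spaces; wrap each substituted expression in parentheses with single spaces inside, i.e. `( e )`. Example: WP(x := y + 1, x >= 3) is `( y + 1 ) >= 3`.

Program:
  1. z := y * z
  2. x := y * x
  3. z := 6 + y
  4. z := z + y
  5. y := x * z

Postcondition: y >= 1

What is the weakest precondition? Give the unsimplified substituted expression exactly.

post: y >= 1
stmt 5: y := x * z  -- replace 1 occurrence(s) of y with (x * z)
  => ( x * z ) >= 1
stmt 4: z := z + y  -- replace 1 occurrence(s) of z with (z + y)
  => ( x * ( z + y ) ) >= 1
stmt 3: z := 6 + y  -- replace 1 occurrence(s) of z with (6 + y)
  => ( x * ( ( 6 + y ) + y ) ) >= 1
stmt 2: x := y * x  -- replace 1 occurrence(s) of x with (y * x)
  => ( ( y * x ) * ( ( 6 + y ) + y ) ) >= 1
stmt 1: z := y * z  -- replace 0 occurrence(s) of z with (y * z)
  => ( ( y * x ) * ( ( 6 + y ) + y ) ) >= 1

Answer: ( ( y * x ) * ( ( 6 + y ) + y ) ) >= 1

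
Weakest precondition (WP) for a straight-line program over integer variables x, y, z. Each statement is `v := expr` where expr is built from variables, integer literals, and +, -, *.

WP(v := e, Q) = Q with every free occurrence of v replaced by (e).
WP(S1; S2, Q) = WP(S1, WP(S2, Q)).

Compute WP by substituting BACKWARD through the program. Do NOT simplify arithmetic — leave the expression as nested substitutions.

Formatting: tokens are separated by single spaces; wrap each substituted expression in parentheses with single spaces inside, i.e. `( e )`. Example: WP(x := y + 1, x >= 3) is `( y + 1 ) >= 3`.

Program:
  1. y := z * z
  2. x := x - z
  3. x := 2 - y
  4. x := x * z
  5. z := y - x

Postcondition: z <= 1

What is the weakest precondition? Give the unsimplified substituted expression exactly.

post: z <= 1
stmt 5: z := y - x  -- replace 1 occurrence(s) of z with (y - x)
  => ( y - x ) <= 1
stmt 4: x := x * z  -- replace 1 occurrence(s) of x with (x * z)
  => ( y - ( x * z ) ) <= 1
stmt 3: x := 2 - y  -- replace 1 occurrence(s) of x with (2 - y)
  => ( y - ( ( 2 - y ) * z ) ) <= 1
stmt 2: x := x - z  -- replace 0 occurrence(s) of x with (x - z)
  => ( y - ( ( 2 - y ) * z ) ) <= 1
stmt 1: y := z * z  -- replace 2 occurrence(s) of y with (z * z)
  => ( ( z * z ) - ( ( 2 - ( z * z ) ) * z ) ) <= 1

Answer: ( ( z * z ) - ( ( 2 - ( z * z ) ) * z ) ) <= 1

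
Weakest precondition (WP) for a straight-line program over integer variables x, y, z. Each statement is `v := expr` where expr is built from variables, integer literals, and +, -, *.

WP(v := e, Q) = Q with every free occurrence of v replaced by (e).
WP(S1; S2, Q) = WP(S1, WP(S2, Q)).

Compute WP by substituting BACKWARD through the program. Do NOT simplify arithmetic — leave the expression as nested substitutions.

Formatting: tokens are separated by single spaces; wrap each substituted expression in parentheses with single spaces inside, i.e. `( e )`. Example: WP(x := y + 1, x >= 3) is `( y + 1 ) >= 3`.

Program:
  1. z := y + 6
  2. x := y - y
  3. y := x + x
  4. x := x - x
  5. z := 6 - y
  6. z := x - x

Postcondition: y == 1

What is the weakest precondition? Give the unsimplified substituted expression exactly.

post: y == 1
stmt 6: z := x - x  -- replace 0 occurrence(s) of z with (x - x)
  => y == 1
stmt 5: z := 6 - y  -- replace 0 occurrence(s) of z with (6 - y)
  => y == 1
stmt 4: x := x - x  -- replace 0 occurrence(s) of x with (x - x)
  => y == 1
stmt 3: y := x + x  -- replace 1 occurrence(s) of y with (x + x)
  => ( x + x ) == 1
stmt 2: x := y - y  -- replace 2 occurrence(s) of x with (y - y)
  => ( ( y - y ) + ( y - y ) ) == 1
stmt 1: z := y + 6  -- replace 0 occurrence(s) of z with (y + 6)
  => ( ( y - y ) + ( y - y ) ) == 1

Answer: ( ( y - y ) + ( y - y ) ) == 1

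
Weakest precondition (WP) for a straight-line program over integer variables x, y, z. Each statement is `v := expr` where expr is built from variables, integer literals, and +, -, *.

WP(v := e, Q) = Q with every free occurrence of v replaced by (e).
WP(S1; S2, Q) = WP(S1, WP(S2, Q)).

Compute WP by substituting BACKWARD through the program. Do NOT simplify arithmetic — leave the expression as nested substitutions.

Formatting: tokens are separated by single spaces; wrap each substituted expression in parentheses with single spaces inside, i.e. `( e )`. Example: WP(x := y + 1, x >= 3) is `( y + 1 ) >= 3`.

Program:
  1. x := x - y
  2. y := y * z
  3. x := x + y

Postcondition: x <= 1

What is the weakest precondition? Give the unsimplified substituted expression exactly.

Answer: ( ( x - y ) + ( y * z ) ) <= 1

Derivation:
post: x <= 1
stmt 3: x := x + y  -- replace 1 occurrence(s) of x with (x + y)
  => ( x + y ) <= 1
stmt 2: y := y * z  -- replace 1 occurrence(s) of y with (y * z)
  => ( x + ( y * z ) ) <= 1
stmt 1: x := x - y  -- replace 1 occurrence(s) of x with (x - y)
  => ( ( x - y ) + ( y * z ) ) <= 1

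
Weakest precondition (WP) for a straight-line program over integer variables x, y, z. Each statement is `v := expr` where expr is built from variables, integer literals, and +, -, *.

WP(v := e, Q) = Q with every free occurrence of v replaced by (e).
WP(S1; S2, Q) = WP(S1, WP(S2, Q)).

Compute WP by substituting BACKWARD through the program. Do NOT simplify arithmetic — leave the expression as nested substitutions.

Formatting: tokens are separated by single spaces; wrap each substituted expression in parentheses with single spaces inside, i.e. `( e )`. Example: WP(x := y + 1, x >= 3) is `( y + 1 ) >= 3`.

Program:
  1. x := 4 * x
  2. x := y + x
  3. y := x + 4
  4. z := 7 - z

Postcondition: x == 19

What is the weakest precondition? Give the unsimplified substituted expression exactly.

post: x == 19
stmt 4: z := 7 - z  -- replace 0 occurrence(s) of z with (7 - z)
  => x == 19
stmt 3: y := x + 4  -- replace 0 occurrence(s) of y with (x + 4)
  => x == 19
stmt 2: x := y + x  -- replace 1 occurrence(s) of x with (y + x)
  => ( y + x ) == 19
stmt 1: x := 4 * x  -- replace 1 occurrence(s) of x with (4 * x)
  => ( y + ( 4 * x ) ) == 19

Answer: ( y + ( 4 * x ) ) == 19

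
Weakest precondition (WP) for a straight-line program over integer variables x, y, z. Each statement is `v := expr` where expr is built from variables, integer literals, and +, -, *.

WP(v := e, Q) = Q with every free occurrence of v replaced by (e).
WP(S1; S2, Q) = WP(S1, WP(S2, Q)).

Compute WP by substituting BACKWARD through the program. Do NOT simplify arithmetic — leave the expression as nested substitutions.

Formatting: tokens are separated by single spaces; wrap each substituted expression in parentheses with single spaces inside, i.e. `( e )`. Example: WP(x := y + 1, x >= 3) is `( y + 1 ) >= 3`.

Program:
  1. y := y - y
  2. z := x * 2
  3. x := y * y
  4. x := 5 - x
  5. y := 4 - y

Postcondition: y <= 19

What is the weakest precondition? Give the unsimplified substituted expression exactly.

Answer: ( 4 - ( y - y ) ) <= 19

Derivation:
post: y <= 19
stmt 5: y := 4 - y  -- replace 1 occurrence(s) of y with (4 - y)
  => ( 4 - y ) <= 19
stmt 4: x := 5 - x  -- replace 0 occurrence(s) of x with (5 - x)
  => ( 4 - y ) <= 19
stmt 3: x := y * y  -- replace 0 occurrence(s) of x with (y * y)
  => ( 4 - y ) <= 19
stmt 2: z := x * 2  -- replace 0 occurrence(s) of z with (x * 2)
  => ( 4 - y ) <= 19
stmt 1: y := y - y  -- replace 1 occurrence(s) of y with (y - y)
  => ( 4 - ( y - y ) ) <= 19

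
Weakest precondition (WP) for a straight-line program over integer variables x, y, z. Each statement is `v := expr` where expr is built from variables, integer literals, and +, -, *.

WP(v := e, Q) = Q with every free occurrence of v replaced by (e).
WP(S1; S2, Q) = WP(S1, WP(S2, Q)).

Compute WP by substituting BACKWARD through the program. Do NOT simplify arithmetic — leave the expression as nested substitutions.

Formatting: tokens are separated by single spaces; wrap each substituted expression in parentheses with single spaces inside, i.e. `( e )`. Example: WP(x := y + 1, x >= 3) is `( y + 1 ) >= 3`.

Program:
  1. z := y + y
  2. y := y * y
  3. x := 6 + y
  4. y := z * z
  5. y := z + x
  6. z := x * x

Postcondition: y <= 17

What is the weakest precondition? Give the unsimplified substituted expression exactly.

Answer: ( ( y + y ) + ( 6 + ( y * y ) ) ) <= 17

Derivation:
post: y <= 17
stmt 6: z := x * x  -- replace 0 occurrence(s) of z with (x * x)
  => y <= 17
stmt 5: y := z + x  -- replace 1 occurrence(s) of y with (z + x)
  => ( z + x ) <= 17
stmt 4: y := z * z  -- replace 0 occurrence(s) of y with (z * z)
  => ( z + x ) <= 17
stmt 3: x := 6 + y  -- replace 1 occurrence(s) of x with (6 + y)
  => ( z + ( 6 + y ) ) <= 17
stmt 2: y := y * y  -- replace 1 occurrence(s) of y with (y * y)
  => ( z + ( 6 + ( y * y ) ) ) <= 17
stmt 1: z := y + y  -- replace 1 occurrence(s) of z with (y + y)
  => ( ( y + y ) + ( 6 + ( y * y ) ) ) <= 17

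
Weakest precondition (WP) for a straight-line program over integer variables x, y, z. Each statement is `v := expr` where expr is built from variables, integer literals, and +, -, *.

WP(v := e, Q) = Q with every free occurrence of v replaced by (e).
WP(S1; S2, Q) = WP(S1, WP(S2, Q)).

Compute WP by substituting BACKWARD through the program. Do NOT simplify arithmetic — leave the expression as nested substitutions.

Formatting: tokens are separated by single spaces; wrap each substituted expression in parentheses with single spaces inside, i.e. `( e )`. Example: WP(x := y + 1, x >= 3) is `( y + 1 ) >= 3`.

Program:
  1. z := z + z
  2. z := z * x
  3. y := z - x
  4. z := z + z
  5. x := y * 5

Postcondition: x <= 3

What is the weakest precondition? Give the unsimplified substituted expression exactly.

post: x <= 3
stmt 5: x := y * 5  -- replace 1 occurrence(s) of x with (y * 5)
  => ( y * 5 ) <= 3
stmt 4: z := z + z  -- replace 0 occurrence(s) of z with (z + z)
  => ( y * 5 ) <= 3
stmt 3: y := z - x  -- replace 1 occurrence(s) of y with (z - x)
  => ( ( z - x ) * 5 ) <= 3
stmt 2: z := z * x  -- replace 1 occurrence(s) of z with (z * x)
  => ( ( ( z * x ) - x ) * 5 ) <= 3
stmt 1: z := z + z  -- replace 1 occurrence(s) of z with (z + z)
  => ( ( ( ( z + z ) * x ) - x ) * 5 ) <= 3

Answer: ( ( ( ( z + z ) * x ) - x ) * 5 ) <= 3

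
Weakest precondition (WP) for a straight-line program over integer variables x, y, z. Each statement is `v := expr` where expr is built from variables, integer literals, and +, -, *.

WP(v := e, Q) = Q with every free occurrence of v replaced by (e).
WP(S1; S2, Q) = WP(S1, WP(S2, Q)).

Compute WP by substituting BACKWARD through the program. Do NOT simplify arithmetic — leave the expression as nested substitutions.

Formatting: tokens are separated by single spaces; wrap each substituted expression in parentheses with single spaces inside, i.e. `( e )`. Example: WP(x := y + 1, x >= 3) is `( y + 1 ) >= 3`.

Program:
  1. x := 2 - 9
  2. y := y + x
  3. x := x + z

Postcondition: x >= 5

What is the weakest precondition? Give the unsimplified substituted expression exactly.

post: x >= 5
stmt 3: x := x + z  -- replace 1 occurrence(s) of x with (x + z)
  => ( x + z ) >= 5
stmt 2: y := y + x  -- replace 0 occurrence(s) of y with (y + x)
  => ( x + z ) >= 5
stmt 1: x := 2 - 9  -- replace 1 occurrence(s) of x with (2 - 9)
  => ( ( 2 - 9 ) + z ) >= 5

Answer: ( ( 2 - 9 ) + z ) >= 5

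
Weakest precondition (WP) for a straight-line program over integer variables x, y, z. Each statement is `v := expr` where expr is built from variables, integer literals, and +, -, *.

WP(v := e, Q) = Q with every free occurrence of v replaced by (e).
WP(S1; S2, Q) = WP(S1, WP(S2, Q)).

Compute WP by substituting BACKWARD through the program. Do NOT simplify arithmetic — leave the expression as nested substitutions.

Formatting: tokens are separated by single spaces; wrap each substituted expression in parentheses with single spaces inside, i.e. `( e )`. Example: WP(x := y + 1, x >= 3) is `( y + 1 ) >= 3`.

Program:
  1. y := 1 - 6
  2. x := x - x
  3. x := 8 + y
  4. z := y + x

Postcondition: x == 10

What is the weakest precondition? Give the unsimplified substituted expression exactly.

post: x == 10
stmt 4: z := y + x  -- replace 0 occurrence(s) of z with (y + x)
  => x == 10
stmt 3: x := 8 + y  -- replace 1 occurrence(s) of x with (8 + y)
  => ( 8 + y ) == 10
stmt 2: x := x - x  -- replace 0 occurrence(s) of x with (x - x)
  => ( 8 + y ) == 10
stmt 1: y := 1 - 6  -- replace 1 occurrence(s) of y with (1 - 6)
  => ( 8 + ( 1 - 6 ) ) == 10

Answer: ( 8 + ( 1 - 6 ) ) == 10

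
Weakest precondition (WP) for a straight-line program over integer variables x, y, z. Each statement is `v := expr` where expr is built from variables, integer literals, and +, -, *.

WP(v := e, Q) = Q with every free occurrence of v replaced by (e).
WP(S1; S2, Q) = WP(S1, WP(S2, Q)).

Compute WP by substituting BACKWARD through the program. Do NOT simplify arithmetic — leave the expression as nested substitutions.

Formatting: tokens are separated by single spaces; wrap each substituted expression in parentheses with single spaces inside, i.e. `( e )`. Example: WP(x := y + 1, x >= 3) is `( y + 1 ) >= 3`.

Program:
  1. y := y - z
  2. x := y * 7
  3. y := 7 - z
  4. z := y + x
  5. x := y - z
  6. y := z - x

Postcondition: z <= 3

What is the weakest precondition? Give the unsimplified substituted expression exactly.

Answer: ( ( 7 - z ) + ( ( y - z ) * 7 ) ) <= 3

Derivation:
post: z <= 3
stmt 6: y := z - x  -- replace 0 occurrence(s) of y with (z - x)
  => z <= 3
stmt 5: x := y - z  -- replace 0 occurrence(s) of x with (y - z)
  => z <= 3
stmt 4: z := y + x  -- replace 1 occurrence(s) of z with (y + x)
  => ( y + x ) <= 3
stmt 3: y := 7 - z  -- replace 1 occurrence(s) of y with (7 - z)
  => ( ( 7 - z ) + x ) <= 3
stmt 2: x := y * 7  -- replace 1 occurrence(s) of x with (y * 7)
  => ( ( 7 - z ) + ( y * 7 ) ) <= 3
stmt 1: y := y - z  -- replace 1 occurrence(s) of y with (y - z)
  => ( ( 7 - z ) + ( ( y - z ) * 7 ) ) <= 3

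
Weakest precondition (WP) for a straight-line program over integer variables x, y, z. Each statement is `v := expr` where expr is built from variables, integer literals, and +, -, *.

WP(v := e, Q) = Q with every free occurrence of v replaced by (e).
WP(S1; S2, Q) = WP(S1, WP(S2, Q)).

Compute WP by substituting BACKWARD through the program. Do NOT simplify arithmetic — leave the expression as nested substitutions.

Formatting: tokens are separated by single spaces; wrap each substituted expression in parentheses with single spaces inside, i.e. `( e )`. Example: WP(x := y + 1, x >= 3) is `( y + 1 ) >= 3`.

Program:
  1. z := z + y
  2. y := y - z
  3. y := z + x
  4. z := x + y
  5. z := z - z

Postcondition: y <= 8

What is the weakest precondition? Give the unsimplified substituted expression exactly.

Answer: ( ( z + y ) + x ) <= 8

Derivation:
post: y <= 8
stmt 5: z := z - z  -- replace 0 occurrence(s) of z with (z - z)
  => y <= 8
stmt 4: z := x + y  -- replace 0 occurrence(s) of z with (x + y)
  => y <= 8
stmt 3: y := z + x  -- replace 1 occurrence(s) of y with (z + x)
  => ( z + x ) <= 8
stmt 2: y := y - z  -- replace 0 occurrence(s) of y with (y - z)
  => ( z + x ) <= 8
stmt 1: z := z + y  -- replace 1 occurrence(s) of z with (z + y)
  => ( ( z + y ) + x ) <= 8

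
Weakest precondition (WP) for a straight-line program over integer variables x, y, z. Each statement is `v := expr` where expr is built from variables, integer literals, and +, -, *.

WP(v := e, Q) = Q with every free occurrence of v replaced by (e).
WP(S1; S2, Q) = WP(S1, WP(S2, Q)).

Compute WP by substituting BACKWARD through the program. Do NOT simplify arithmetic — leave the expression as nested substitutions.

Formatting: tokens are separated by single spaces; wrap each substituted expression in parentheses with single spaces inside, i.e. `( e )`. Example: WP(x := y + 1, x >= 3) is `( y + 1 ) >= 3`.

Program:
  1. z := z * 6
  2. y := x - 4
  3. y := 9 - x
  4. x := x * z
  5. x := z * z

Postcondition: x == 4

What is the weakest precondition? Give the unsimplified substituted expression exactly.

Answer: ( ( z * 6 ) * ( z * 6 ) ) == 4

Derivation:
post: x == 4
stmt 5: x := z * z  -- replace 1 occurrence(s) of x with (z * z)
  => ( z * z ) == 4
stmt 4: x := x * z  -- replace 0 occurrence(s) of x with (x * z)
  => ( z * z ) == 4
stmt 3: y := 9 - x  -- replace 0 occurrence(s) of y with (9 - x)
  => ( z * z ) == 4
stmt 2: y := x - 4  -- replace 0 occurrence(s) of y with (x - 4)
  => ( z * z ) == 4
stmt 1: z := z * 6  -- replace 2 occurrence(s) of z with (z * 6)
  => ( ( z * 6 ) * ( z * 6 ) ) == 4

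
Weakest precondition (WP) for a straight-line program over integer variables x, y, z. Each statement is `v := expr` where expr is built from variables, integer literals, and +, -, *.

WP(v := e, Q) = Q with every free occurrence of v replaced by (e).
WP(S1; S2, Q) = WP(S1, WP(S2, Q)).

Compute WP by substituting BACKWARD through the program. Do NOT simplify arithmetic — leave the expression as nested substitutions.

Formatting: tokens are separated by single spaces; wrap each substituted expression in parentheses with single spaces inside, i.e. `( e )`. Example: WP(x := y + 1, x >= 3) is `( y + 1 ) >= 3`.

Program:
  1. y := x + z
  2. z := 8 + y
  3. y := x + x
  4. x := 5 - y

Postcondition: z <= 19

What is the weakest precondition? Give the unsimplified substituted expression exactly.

post: z <= 19
stmt 4: x := 5 - y  -- replace 0 occurrence(s) of x with (5 - y)
  => z <= 19
stmt 3: y := x + x  -- replace 0 occurrence(s) of y with (x + x)
  => z <= 19
stmt 2: z := 8 + y  -- replace 1 occurrence(s) of z with (8 + y)
  => ( 8 + y ) <= 19
stmt 1: y := x + z  -- replace 1 occurrence(s) of y with (x + z)
  => ( 8 + ( x + z ) ) <= 19

Answer: ( 8 + ( x + z ) ) <= 19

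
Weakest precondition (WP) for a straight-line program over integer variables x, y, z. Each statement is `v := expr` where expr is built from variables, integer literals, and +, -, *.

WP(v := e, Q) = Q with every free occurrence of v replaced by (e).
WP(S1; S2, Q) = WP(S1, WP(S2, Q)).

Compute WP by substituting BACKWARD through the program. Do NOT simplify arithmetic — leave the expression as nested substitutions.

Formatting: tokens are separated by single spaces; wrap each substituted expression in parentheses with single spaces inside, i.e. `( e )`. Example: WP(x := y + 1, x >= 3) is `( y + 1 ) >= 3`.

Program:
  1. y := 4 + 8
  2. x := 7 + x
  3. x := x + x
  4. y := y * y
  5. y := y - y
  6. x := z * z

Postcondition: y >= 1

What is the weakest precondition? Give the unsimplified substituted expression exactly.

post: y >= 1
stmt 6: x := z * z  -- replace 0 occurrence(s) of x with (z * z)
  => y >= 1
stmt 5: y := y - y  -- replace 1 occurrence(s) of y with (y - y)
  => ( y - y ) >= 1
stmt 4: y := y * y  -- replace 2 occurrence(s) of y with (y * y)
  => ( ( y * y ) - ( y * y ) ) >= 1
stmt 3: x := x + x  -- replace 0 occurrence(s) of x with (x + x)
  => ( ( y * y ) - ( y * y ) ) >= 1
stmt 2: x := 7 + x  -- replace 0 occurrence(s) of x with (7 + x)
  => ( ( y * y ) - ( y * y ) ) >= 1
stmt 1: y := 4 + 8  -- replace 4 occurrence(s) of y with (4 + 8)
  => ( ( ( 4 + 8 ) * ( 4 + 8 ) ) - ( ( 4 + 8 ) * ( 4 + 8 ) ) ) >= 1

Answer: ( ( ( 4 + 8 ) * ( 4 + 8 ) ) - ( ( 4 + 8 ) * ( 4 + 8 ) ) ) >= 1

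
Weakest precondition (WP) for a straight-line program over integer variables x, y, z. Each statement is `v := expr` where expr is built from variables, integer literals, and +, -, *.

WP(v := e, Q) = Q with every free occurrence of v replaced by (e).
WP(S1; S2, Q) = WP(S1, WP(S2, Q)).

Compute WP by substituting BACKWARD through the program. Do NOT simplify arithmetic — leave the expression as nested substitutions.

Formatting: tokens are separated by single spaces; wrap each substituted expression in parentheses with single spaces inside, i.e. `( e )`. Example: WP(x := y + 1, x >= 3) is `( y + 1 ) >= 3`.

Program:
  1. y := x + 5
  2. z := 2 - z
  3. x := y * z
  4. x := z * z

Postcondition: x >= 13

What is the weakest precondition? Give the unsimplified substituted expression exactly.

post: x >= 13
stmt 4: x := z * z  -- replace 1 occurrence(s) of x with (z * z)
  => ( z * z ) >= 13
stmt 3: x := y * z  -- replace 0 occurrence(s) of x with (y * z)
  => ( z * z ) >= 13
stmt 2: z := 2 - z  -- replace 2 occurrence(s) of z with (2 - z)
  => ( ( 2 - z ) * ( 2 - z ) ) >= 13
stmt 1: y := x + 5  -- replace 0 occurrence(s) of y with (x + 5)
  => ( ( 2 - z ) * ( 2 - z ) ) >= 13

Answer: ( ( 2 - z ) * ( 2 - z ) ) >= 13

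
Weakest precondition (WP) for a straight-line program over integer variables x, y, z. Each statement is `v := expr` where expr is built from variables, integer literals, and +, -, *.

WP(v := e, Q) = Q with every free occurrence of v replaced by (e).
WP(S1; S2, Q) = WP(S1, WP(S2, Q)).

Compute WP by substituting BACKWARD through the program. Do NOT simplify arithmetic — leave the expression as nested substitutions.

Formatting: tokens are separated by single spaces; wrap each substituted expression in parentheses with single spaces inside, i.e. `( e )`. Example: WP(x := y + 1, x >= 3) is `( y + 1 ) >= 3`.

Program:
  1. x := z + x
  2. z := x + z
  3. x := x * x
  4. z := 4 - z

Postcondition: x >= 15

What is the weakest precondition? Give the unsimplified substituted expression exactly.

post: x >= 15
stmt 4: z := 4 - z  -- replace 0 occurrence(s) of z with (4 - z)
  => x >= 15
stmt 3: x := x * x  -- replace 1 occurrence(s) of x with (x * x)
  => ( x * x ) >= 15
stmt 2: z := x + z  -- replace 0 occurrence(s) of z with (x + z)
  => ( x * x ) >= 15
stmt 1: x := z + x  -- replace 2 occurrence(s) of x with (z + x)
  => ( ( z + x ) * ( z + x ) ) >= 15

Answer: ( ( z + x ) * ( z + x ) ) >= 15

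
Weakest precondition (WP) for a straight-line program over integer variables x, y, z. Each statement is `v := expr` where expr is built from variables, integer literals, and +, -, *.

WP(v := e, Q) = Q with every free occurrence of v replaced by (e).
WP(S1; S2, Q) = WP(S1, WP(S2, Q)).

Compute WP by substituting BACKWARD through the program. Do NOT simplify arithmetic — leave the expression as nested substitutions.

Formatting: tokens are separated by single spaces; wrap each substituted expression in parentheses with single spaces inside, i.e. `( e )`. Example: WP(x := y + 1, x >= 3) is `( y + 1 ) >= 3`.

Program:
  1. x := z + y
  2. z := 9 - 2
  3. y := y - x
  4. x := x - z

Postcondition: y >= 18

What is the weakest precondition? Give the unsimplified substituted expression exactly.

Answer: ( y - ( z + y ) ) >= 18

Derivation:
post: y >= 18
stmt 4: x := x - z  -- replace 0 occurrence(s) of x with (x - z)
  => y >= 18
stmt 3: y := y - x  -- replace 1 occurrence(s) of y with (y - x)
  => ( y - x ) >= 18
stmt 2: z := 9 - 2  -- replace 0 occurrence(s) of z with (9 - 2)
  => ( y - x ) >= 18
stmt 1: x := z + y  -- replace 1 occurrence(s) of x with (z + y)
  => ( y - ( z + y ) ) >= 18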